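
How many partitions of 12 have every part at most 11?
Let r_j(i) = number of partitions of i into parts ≤ j, for i = 0..12. r_1(i) = 1 for all i; r_j(i) = r_{j-1}(i) + r_j(i-j). Rows j = 2..11: ≤2: 1 1 2 2 3 3 4 4 5 5 6 6 7; ≤3: 1 1 2 3 4 5 7 8 10 12 14 16 19; ≤4: 1 1 2 3 5 6 9 11 15 18 23 27 34; ≤5: 1 1 2 3 5 7 10 13 18 23 30 37 47; ≤6: 1 1 2 3 5 7 11 14 20 26 35 44 58; ≤7: 1 1 2 3 5 7 11 15 21 28 38 49 65; ≤8: 1 1 2 3 5 7 11 15 22 29 40 52 70; ≤9: 1 1 2 3 5 7 11 15 22 30 41 54 73; ≤10: 1 1 2 3 5 7 11 15 22 30 42 55 75; ≤11: 1 1 2 3 5 7 11 15 22 30 42 56 76. r_11(12) = 76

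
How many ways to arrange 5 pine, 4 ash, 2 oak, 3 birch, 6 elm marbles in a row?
20! / (5! × 4! × 2! × 3! × 6!) = 97772875200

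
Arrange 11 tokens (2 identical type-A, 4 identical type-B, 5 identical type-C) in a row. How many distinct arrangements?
11! / (2! × 4! × 5!) = 6930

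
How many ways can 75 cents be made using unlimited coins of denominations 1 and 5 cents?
Coefficient of x^75 in 1/(1-x^1) · 1/(1-x^5). Use j coins of 5 for j = 0..⌊75/5⌋ = 15, the rest in 1s: 15 + 1 = 16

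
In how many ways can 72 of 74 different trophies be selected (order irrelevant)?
C(74,72) = 74!/(72!×2!) = 2701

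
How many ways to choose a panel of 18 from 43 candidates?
C(43,18) = 43!/(18!×25!) = 608359048206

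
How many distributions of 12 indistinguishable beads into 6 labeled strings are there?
C(12+6-1, 6-1) = C(17, 5) = 6188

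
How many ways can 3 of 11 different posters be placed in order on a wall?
P(11,3) = 11!/(11-3)! = 990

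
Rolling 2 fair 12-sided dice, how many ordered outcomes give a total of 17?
Coefficient of x^17 in (x + x² + ... + x^12)^2. By inclusion-exclusion on dice exceeding 12: Σ_j (-1)^j C(2,j)·C(17-1-12j, 1) = C(2,0)·C(16,1) - C(2,1)·C(4,1) = 1·16 - 2·4 = 8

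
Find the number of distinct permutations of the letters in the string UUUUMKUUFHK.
11! / (6! × 2! × 1! × 1! × 1!) = 27720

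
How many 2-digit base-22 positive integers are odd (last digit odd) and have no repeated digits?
Last∈{1,3,5,7,9,11,13,15,17,19,21}. Last=0: 0. Last nonzero: 11×20×P(20,0) = 220. Total = 220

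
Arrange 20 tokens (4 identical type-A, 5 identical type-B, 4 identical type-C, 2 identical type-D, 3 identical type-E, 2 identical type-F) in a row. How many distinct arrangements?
20! / (4! × 5! × 4! × 2! × 3! × 2!) = 1466593128000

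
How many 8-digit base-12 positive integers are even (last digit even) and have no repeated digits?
Last∈{0,2,4,6,8,10}. Last=0: 1663200. Last nonzero: 5×10×P(10,6) = 7560000. Total = 9223200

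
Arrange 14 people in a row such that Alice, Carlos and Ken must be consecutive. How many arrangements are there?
Treat the 3 as one block: (14-3+1)! × 3! = 479001600 × 6 = 2874009600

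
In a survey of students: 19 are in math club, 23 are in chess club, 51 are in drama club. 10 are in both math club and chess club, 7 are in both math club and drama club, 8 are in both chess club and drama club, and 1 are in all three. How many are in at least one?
|A∪B∪C| = 19+23+51-10-7-8+1 = 69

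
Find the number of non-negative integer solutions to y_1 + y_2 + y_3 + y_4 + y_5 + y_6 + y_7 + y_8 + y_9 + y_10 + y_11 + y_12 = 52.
C(52+12-1, 12-1) = C(63, 11) = 615790256823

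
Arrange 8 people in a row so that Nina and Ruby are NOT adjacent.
Total - adjacent = 8! - (8-1)!×2 = 40320 - 10080 = 30240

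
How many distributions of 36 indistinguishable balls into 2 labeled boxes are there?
C(36+2-1, 2-1) = C(37, 1) = 37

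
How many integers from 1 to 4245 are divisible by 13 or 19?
⌊4245/13⌋ + ⌊4245/19⌋ - ⌊4245/247⌋ = 326 + 223 - 17 = 532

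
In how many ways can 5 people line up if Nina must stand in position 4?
Fix one position: (5-1)! = 24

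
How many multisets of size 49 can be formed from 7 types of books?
C(49+7-1, 7-1) = C(55, 6) = 28989675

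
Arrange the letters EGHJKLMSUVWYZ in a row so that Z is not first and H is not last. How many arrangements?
By inclusion-exclusion: 13! - 2×(13-1)! + (13-2)! = 6227020800 - 958003200 + 39916800 = 5308934400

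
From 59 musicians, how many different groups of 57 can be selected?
C(59,57) = 59!/(57!×2!) = 1711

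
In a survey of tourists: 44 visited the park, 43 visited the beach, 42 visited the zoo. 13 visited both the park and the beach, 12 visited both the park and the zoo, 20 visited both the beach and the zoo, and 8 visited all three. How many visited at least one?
|A∪B∪C| = 44+43+42-13-12-20+8 = 92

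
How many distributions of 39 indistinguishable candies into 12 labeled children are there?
C(39+12-1, 12-1) = C(50, 11) = 37353738800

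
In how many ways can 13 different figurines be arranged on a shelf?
13! = 6227020800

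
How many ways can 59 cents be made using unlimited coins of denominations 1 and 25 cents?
Coefficient of x^59 in 1/(1-x^1) · 1/(1-x^25). Use j coins of 25 for j = 0..⌊59/25⌋ = 2, the rest in 1s: 2 + 1 = 3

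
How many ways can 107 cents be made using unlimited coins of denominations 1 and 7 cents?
Coefficient of x^107 in 1/(1-x^1) · 1/(1-x^7). Use j coins of 7 for j = 0..⌊107/7⌋ = 15, the rest in 1s: 15 + 1 = 16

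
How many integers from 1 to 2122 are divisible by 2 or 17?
⌊2122/2⌋ + ⌊2122/17⌋ - ⌊2122/34⌋ = 1061 + 124 - 62 = 1123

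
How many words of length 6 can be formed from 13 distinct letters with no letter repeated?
P(13,6) = 13!/(13-6)! = 1235520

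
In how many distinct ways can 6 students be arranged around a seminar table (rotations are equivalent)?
Circular: fix one position, arrange the rest. (6-1)! = 120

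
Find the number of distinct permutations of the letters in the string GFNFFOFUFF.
10! / (1! × 1! × 1! × 1! × 6!) = 5040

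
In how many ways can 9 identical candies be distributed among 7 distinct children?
C(9+7-1, 7-1) = C(15, 6) = 5005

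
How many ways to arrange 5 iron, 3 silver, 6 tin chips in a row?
14! / (5! × 3! × 6!) = 168168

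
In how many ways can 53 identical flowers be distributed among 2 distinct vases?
C(53+2-1, 2-1) = C(54, 1) = 54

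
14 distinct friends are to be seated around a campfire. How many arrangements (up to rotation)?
Circular: fix one position, arrange the rest. (14-1)! = 6227020800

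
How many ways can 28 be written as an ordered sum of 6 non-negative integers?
C(28+6-1, 6-1) = C(33, 5) = 237336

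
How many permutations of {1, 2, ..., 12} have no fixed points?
!12 = Σ_{j=0}^{12} (-1)^j·12!/j! = 479001600 - 479001600 + 239500800 - 79833600 + 19958400 - 3991680 + 665280 - 95040 + 11880 - 1320 + 132 - 12 + 1 = 176214841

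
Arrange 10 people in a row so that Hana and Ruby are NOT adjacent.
Total - adjacent = 10! - (10-1)!×2 = 3628800 - 725760 = 2903040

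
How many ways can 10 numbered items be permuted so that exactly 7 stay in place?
Choose the 7 fixed points C(10,7) = 120, derange the rest: !3 = Σ_{j=0}^{3} (-1)^j·3!/j! = 6 - 6 + 3 - 1 = 2. Product = 120 × 2 = 240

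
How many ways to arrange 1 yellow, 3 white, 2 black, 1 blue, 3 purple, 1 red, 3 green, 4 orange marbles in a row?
18! / (1! × 3! × 2! × 1! × 3! × 1! × 3! × 4!) = 617512896000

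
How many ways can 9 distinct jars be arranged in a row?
9! = 362880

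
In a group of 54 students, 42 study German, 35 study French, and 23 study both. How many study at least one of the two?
|A∪B| = |A| + |B| - |A∩B| = 42 + 35 - 23 = 54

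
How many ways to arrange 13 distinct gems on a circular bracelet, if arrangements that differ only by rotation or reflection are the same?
(13-1)!/2 = 479001600/2 = 239500800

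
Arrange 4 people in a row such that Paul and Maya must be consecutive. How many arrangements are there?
Treat the 2 as one block: (4-2+1)! × 2! = 6 × 2 = 12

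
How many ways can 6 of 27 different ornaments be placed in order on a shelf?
P(27,6) = 27!/(27-6)! = 213127200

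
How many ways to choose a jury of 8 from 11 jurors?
C(11,8) = 11!/(8!×3!) = 165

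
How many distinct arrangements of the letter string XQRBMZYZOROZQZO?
15! / (3! × 1! × 1! × 1! × 2! × 2! × 4! × 1!) = 2270268000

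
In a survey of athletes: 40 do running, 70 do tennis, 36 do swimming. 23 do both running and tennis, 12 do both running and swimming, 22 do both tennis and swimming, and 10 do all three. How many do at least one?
|A∪B∪C| = 40+70+36-23-12-22+10 = 99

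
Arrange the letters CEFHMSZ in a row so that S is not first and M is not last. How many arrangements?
By inclusion-exclusion: 7! - 2×(7-1)! + (7-2)! = 5040 - 1440 + 120 = 3720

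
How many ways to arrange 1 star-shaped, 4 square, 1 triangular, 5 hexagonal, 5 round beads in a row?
16! / (1! × 4! × 1! × 5! × 5!) = 60540480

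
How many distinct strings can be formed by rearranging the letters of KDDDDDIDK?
9! / (6! × 1! × 2!) = 252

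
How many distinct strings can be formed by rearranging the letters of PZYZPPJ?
7! / (3! × 1! × 1! × 2!) = 420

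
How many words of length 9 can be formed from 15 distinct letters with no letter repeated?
P(15,9) = 15!/(15-9)! = 1816214400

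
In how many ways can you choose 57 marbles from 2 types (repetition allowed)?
C(57+2-1, 2-1) = C(58, 1) = 58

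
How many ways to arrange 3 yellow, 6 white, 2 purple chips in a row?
11! / (3! × 6! × 2!) = 4620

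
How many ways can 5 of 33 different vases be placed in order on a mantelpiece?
P(33,5) = 33!/(33-5)! = 28480320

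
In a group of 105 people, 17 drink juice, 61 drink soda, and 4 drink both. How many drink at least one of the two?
|A∪B| = |A| + |B| - |A∩B| = 17 + 61 - 4 = 74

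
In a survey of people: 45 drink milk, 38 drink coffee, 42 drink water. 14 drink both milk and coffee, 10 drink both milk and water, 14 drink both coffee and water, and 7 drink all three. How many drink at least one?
|A∪B∪C| = 45+38+42-14-10-14+7 = 94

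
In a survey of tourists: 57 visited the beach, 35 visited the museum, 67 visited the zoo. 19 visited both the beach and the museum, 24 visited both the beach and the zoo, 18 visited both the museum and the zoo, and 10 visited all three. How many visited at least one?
|A∪B∪C| = 57+35+67-19-24-18+10 = 108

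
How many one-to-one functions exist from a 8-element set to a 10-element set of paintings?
P(10,8) = 10!/(10-8)! = 1814400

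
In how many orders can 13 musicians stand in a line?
13! = 6227020800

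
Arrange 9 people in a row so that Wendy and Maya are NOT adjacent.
Total - adjacent = 9! - (9-1)!×2 = 362880 - 80640 = 282240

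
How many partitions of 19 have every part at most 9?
Let r_j(i) = number of partitions of i into parts ≤ j, for i = 0..19. r_1(i) = 1 for all i; r_j(i) = r_{j-1}(i) + r_j(i-j). Rows j = 2..9: ≤2: 1 1 2 2 3 3 4 4 5 5 6 6 7 7 8 8 9 9 10 10; ≤3: 1 1 2 3 4 5 7 8 10 12 14 16 19 21 24 27 30 33 37 40; ≤4: 1 1 2 3 5 6 9 11 15 18 23 27 34 39 47 54 64 72 84 94; ≤5: 1 1 2 3 5 7 10 13 18 23 30 37 47 57 70 84 101 119 141 164; ≤6: 1 1 2 3 5 7 11 14 20 26 35 44 58 71 90 110 136 163 199 235; ≤7: 1 1 2 3 5 7 11 15 21 28 38 49 65 82 105 131 164 201 248 300; ≤8: 1 1 2 3 5 7 11 15 22 29 40 52 70 89 116 146 186 230 288 352; ≤9: 1 1 2 3 5 7 11 15 22 30 41 54 73 94 123 157 201 252 318 393. r_9(19) = 393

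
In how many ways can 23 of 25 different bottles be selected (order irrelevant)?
C(25,23) = 25!/(23!×2!) = 300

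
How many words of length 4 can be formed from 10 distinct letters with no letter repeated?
P(10,4) = 10!/(10-4)! = 5040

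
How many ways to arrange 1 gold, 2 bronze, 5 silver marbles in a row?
8! / (1! × 2! × 5!) = 168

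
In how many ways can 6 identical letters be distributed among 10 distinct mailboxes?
C(6+10-1, 10-1) = C(15, 9) = 5005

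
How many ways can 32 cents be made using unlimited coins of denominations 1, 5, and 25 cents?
Coefficient of x^32 in 1/(1-x^1) · 1/(1-x^5) · 1/(1-x^25). Case on j = number of 25-cent coins (j = 0..1); remainder r = 32 - 25j is made from {1,5} in ⌊r/5⌋+1 ways. r = 32, 7 → 7 + 2 = 9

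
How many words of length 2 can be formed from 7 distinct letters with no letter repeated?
P(7,2) = 7!/(7-2)! = 42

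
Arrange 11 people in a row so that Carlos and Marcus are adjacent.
Treat as block: (11-1)! × 2! = 3628800 × 2 = 7257600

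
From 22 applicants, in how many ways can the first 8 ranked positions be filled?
P(22,8) = 22!/(22-8)! = 12893126400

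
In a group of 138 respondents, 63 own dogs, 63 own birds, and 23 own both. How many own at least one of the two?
|A∪B| = |A| + |B| - |A∩B| = 63 + 63 - 23 = 103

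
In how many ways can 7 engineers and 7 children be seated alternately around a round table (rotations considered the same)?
Fix one of the engineers: (7-1)! ways for the remaining engineers, × 7! ways for the children = 720 × 5040 = 3628800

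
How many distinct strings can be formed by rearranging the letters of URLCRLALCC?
10! / (3! × 3! × 1! × 2! × 1!) = 50400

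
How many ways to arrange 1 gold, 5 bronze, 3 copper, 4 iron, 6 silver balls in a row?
19! / (1! × 5! × 3! × 4! × 6!) = 9777287520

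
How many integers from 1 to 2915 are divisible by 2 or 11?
⌊2915/2⌋ + ⌊2915/11⌋ - ⌊2915/22⌋ = 1457 + 265 - 132 = 1590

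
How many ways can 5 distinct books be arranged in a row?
5! = 120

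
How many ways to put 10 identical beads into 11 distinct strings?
C(10+11-1, 11-1) = C(20, 10) = 184756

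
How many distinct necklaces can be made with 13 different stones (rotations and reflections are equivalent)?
(13-1)!/2 = 479001600/2 = 239500800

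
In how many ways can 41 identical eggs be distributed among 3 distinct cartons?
C(41+3-1, 3-1) = C(43, 2) = 903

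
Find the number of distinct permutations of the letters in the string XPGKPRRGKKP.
11! / (1! × 2! × 3! × 2! × 3!) = 277200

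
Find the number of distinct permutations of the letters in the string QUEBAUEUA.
9! / (2! × 1! × 2! × 3! × 1!) = 15120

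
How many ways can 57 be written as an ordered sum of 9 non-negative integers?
C(57+9-1, 9-1) = C(65, 8) = 5047381560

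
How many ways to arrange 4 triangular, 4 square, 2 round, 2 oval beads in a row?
12! / (4! × 4! × 2! × 2!) = 207900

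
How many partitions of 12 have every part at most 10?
Let r_j(i) = number of partitions of i into parts ≤ j, for i = 0..12. r_1(i) = 1 for all i; r_j(i) = r_{j-1}(i) + r_j(i-j). Rows j = 2..10: ≤2: 1 1 2 2 3 3 4 4 5 5 6 6 7; ≤3: 1 1 2 3 4 5 7 8 10 12 14 16 19; ≤4: 1 1 2 3 5 6 9 11 15 18 23 27 34; ≤5: 1 1 2 3 5 7 10 13 18 23 30 37 47; ≤6: 1 1 2 3 5 7 11 14 20 26 35 44 58; ≤7: 1 1 2 3 5 7 11 15 21 28 38 49 65; ≤8: 1 1 2 3 5 7 11 15 22 29 40 52 70; ≤9: 1 1 2 3 5 7 11 15 22 30 41 54 73; ≤10: 1 1 2 3 5 7 11 15 22 30 42 55 75. r_10(12) = 75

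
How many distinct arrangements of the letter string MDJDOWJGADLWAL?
14! / (1! × 1! × 3! × 2! × 2! × 2! × 1! × 2!) = 908107200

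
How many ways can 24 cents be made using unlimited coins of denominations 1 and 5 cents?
Coefficient of x^24 in 1/(1-x^1) · 1/(1-x^5). Use j coins of 5 for j = 0..⌊24/5⌋ = 4, the rest in 1s: 4 + 1 = 5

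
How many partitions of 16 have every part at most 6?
Let r_j(i) = number of partitions of i into parts ≤ j, for i = 0..16. r_1(i) = 1 for all i; r_j(i) = r_{j-1}(i) + r_j(i-j). Rows j = 2..6: ≤2: 1 1 2 2 3 3 4 4 5 5 6 6 7 7 8 8 9; ≤3: 1 1 2 3 4 5 7 8 10 12 14 16 19 21 24 27 30; ≤4: 1 1 2 3 5 6 9 11 15 18 23 27 34 39 47 54 64; ≤5: 1 1 2 3 5 7 10 13 18 23 30 37 47 57 70 84 101; ≤6: 1 1 2 3 5 7 11 14 20 26 35 44 58 71 90 110 136. r_6(16) = 136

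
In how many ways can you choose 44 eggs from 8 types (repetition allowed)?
C(44+8-1, 8-1) = C(51, 7) = 115775100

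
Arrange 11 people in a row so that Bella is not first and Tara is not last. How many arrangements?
By inclusion-exclusion: 11! - 2×(11-1)! + (11-2)! = 39916800 - 7257600 + 362880 = 33022080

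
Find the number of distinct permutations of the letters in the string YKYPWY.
6! / (1! × 1! × 1! × 3!) = 120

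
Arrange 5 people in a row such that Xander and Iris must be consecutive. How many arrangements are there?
Treat the 2 as one block: (5-2+1)! × 2! = 24 × 2 = 48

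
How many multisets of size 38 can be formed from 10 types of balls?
C(38+10-1, 10-1) = C(47, 9) = 1362649145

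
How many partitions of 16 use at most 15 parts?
By conjugation, equals partitions of 16 into parts ≤ 15. Let r_j(i) = number of partitions of i into parts ≤ j, for i = 0..16. r_1(i) = 1 for all i; r_j(i) = r_{j-1}(i) + r_j(i-j). Rows j = 2..15: ≤2: 1 1 2 2 3 3 4 4 5 5 6 6 7 7 8 8 9; ≤3: 1 1 2 3 4 5 7 8 10 12 14 16 19 21 24 27 30; ≤4: 1 1 2 3 5 6 9 11 15 18 23 27 34 39 47 54 64; ≤5: 1 1 2 3 5 7 10 13 18 23 30 37 47 57 70 84 101; ≤6: 1 1 2 3 5 7 11 14 20 26 35 44 58 71 90 110 136; ≤7: 1 1 2 3 5 7 11 15 21 28 38 49 65 82 105 131 164; ≤8: 1 1 2 3 5 7 11 15 22 29 40 52 70 89 116 146 186; ≤9: 1 1 2 3 5 7 11 15 22 30 41 54 73 94 123 157 201; ≤10: 1 1 2 3 5 7 11 15 22 30 42 55 75 97 128 164 212; ≤11: 1 1 2 3 5 7 11 15 22 30 42 56 76 99 131 169 219; ≤12: 1 1 2 3 5 7 11 15 22 30 42 56 77 100 133 172 224; ≤13: 1 1 2 3 5 7 11 15 22 30 42 56 77 101 134 174 227; ≤14: 1 1 2 3 5 7 11 15 22 30 42 56 77 101 135 175 229; ≤15: 1 1 2 3 5 7 11 15 22 30 42 56 77 101 135 176 230. r_15(16) = 230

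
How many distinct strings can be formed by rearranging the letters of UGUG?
4! / (2! × 2!) = 6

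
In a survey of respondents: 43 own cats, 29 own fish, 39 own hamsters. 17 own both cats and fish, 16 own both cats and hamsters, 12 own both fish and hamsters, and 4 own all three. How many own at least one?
|A∪B∪C| = 43+29+39-17-16-12+4 = 70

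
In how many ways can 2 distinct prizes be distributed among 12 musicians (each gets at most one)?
P(12,2) = 12!/(12-2)! = 132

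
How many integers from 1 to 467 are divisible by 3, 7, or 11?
⌊467/3⌋+⌊467/7⌋+⌊467/11⌋ - ⌊467/21⌋-⌊467/33⌋-⌊467/77⌋ + ⌊467/231⌋ = 155+66+42 - 22-14-6 + 2 = 223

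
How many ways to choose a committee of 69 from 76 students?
C(76,69) = 76!/(69!×7!) = 2186189400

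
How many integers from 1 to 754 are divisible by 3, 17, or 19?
⌊754/3⌋+⌊754/17⌋+⌊754/19⌋ - ⌊754/51⌋-⌊754/57⌋-⌊754/323⌋ + ⌊754/969⌋ = 251+44+39 - 14-13-2 + 0 = 305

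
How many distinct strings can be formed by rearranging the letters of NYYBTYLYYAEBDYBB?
16! / (1! × 1! × 1! × 1! × 6! × 1! × 1! × 4!) = 1210809600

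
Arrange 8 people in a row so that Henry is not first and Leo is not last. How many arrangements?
By inclusion-exclusion: 8! - 2×(8-1)! + (8-2)! = 40320 - 10080 + 720 = 30960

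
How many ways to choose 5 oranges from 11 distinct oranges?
C(11,5) = 11!/(5!×6!) = 462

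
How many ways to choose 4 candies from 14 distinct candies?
C(14,4) = 14!/(4!×10!) = 1001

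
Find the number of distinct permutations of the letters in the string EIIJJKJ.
7! / (1! × 2! × 3! × 1!) = 420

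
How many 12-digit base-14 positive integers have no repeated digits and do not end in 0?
Last digit: 13 nonzero choices. First digit: 12 (nonzero, ≠last). Middle 10: P(12,10) = 239500800. Total = 37362124800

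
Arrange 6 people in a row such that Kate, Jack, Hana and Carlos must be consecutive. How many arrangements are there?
Treat the 4 as one block: (6-4+1)! × 4! = 6 × 24 = 144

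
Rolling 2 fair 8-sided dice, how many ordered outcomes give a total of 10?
Coefficient of x^10 in (x + x² + ... + x^8)^2. By inclusion-exclusion on dice exceeding 8: Σ_j (-1)^j C(2,j)·C(10-1-8j, 1) = C(2,0)·C(9,1) - C(2,1)·C(1,1) = 1·9 - 2·1 = 7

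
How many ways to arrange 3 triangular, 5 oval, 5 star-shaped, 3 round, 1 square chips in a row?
17! / (3! × 5! × 5! × 3! × 1!) = 686125440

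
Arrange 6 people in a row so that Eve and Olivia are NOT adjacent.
Total - adjacent = 6! - (6-1)!×2 = 720 - 240 = 480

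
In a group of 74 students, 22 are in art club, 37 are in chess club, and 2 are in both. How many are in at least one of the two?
|A∪B| = |A| + |B| - |A∩B| = 22 + 37 - 2 = 57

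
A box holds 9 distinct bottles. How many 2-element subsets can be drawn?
C(9,2) = 9!/(2!×7!) = 36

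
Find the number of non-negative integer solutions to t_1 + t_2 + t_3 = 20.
C(20+3-1, 3-1) = C(22, 2) = 231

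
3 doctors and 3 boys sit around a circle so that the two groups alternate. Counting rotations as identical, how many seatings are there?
Fix one of the doctors: (3-1)! ways for the remaining doctors, × 3! ways for the boys = 2 × 6 = 12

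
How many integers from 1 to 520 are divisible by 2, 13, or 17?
⌊520/2⌋+⌊520/13⌋+⌊520/17⌋ - ⌊520/26⌋-⌊520/34⌋-⌊520/221⌋ + ⌊520/442⌋ = 260+40+30 - 20-15-2 + 1 = 294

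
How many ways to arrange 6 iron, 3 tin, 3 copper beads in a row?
12! / (6! × 3! × 3!) = 18480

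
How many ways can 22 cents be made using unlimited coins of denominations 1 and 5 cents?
Coefficient of x^22 in 1/(1-x^1) · 1/(1-x^5). Use j coins of 5 for j = 0..⌊22/5⌋ = 4, the rest in 1s: 4 + 1 = 5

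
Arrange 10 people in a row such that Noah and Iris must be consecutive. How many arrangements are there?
Treat the 2 as one block: (10-2+1)! × 2! = 362880 × 2 = 725760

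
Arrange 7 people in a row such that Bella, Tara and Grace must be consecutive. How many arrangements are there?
Treat the 3 as one block: (7-3+1)! × 3! = 120 × 6 = 720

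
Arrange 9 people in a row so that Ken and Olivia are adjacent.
Treat as block: (9-1)! × 2! = 40320 × 2 = 80640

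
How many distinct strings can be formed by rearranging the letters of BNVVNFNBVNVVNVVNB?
17! / (1! × 7! × 3! × 6!) = 16336320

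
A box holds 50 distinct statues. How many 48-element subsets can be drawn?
C(50,48) = 50!/(48!×2!) = 1225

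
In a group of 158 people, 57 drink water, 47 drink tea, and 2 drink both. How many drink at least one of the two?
|A∪B| = |A| + |B| - |A∩B| = 57 + 47 - 2 = 102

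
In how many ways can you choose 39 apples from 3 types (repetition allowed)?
C(39+3-1, 3-1) = C(41, 2) = 820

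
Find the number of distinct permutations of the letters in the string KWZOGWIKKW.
10! / (1! × 1! × 1! × 3! × 3! × 1!) = 100800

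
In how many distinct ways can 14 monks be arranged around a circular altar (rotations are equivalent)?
Circular: fix one position, arrange the rest. (14-1)! = 6227020800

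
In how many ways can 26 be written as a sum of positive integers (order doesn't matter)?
Pentagonal recurrence p(n) = p(n-1) + p(n-2) - p(n-5) - p(n-7) + p(n-12) + p(n-15) - ... gives p(0..25) = 1, 1, 2, 3, 5, 7, 11, 15, 22, 30, 42, 56, 77, 101, 135, 176, 231, 297, 385, 490, 627, 792, 1002, 1255, 1575, 1958. p(26) = p(25) + p(24) - p(21) - p(19) + p(14) + p(11) - p(4) - p(0) = 1958 + 1575 - 792 - 490 + 135 + 56 - 5 - 1 = 2436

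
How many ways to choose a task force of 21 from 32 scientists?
C(32,21) = 32!/(21!×11!) = 129024480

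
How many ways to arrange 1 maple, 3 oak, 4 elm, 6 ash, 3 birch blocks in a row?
17! / (1! × 3! × 4! × 6! × 3!) = 571771200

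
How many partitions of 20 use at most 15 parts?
By conjugation, equals partitions of 20 into parts ≤ 15. Let r_j(i) = number of partitions of i into parts ≤ j, for i = 0..20. r_1(i) = 1 for all i; r_j(i) = r_{j-1}(i) + r_j(i-j). Rows j = 2..15: ≤2: 1 1 2 2 3 3 4 4 5 5 6 6 7 7 8 8 9 9 10 10 11; ≤3: 1 1 2 3 4 5 7 8 10 12 14 16 19 21 24 27 30 33 37 40 44; ≤4: 1 1 2 3 5 6 9 11 15 18 23 27 34 39 47 54 64 72 84 94 108; ≤5: 1 1 2 3 5 7 10 13 18 23 30 37 47 57 70 84 101 119 141 164 192; ≤6: 1 1 2 3 5 7 11 14 20 26 35 44 58 71 90 110 136 163 199 235 282; ≤7: 1 1 2 3 5 7 11 15 21 28 38 49 65 82 105 131 164 201 248 300 364; ≤8: 1 1 2 3 5 7 11 15 22 29 40 52 70 89 116 146 186 230 288 352 434; ≤9: 1 1 2 3 5 7 11 15 22 30 41 54 73 94 123 157 201 252 318 393 488; ≤10: 1 1 2 3 5 7 11 15 22 30 42 55 75 97 128 164 212 267 340 423 530; ≤11: 1 1 2 3 5 7 11 15 22 30 42 56 76 99 131 169 219 278 355 445 560; ≤12: 1 1 2 3 5 7 11 15 22 30 42 56 77 100 133 172 224 285 366 460 582; ≤13: 1 1 2 3 5 7 11 15 22 30 42 56 77 101 134 174 227 290 373 471 597; ≤14: 1 1 2 3 5 7 11 15 22 30 42 56 77 101 135 175 229 293 378 478 608; ≤15: 1 1 2 3 5 7 11 15 22 30 42 56 77 101 135 176 230 295 381 483 615. r_15(20) = 615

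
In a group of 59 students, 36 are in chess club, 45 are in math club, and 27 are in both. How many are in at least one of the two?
|A∪B| = |A| + |B| - |A∩B| = 36 + 45 - 27 = 54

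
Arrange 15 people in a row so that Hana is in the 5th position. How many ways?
Fix one position: (15-1)! = 87178291200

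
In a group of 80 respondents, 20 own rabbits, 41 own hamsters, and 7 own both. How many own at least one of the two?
|A∪B| = |A| + |B| - |A∩B| = 20 + 41 - 7 = 54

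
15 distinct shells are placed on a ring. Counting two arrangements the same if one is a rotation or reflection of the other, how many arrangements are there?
(15-1)!/2 = 87178291200/2 = 43589145600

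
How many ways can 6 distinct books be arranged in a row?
6! = 720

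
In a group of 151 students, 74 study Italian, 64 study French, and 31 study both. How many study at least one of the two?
|A∪B| = |A| + |B| - |A∩B| = 74 + 64 - 31 = 107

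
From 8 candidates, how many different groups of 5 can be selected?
C(8,5) = 8!/(5!×3!) = 56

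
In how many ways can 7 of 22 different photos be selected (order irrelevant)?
C(22,7) = 22!/(7!×15!) = 170544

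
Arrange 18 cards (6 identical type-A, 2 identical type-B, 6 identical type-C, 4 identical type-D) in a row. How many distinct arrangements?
18! / (6! × 2! × 6! × 4!) = 257297040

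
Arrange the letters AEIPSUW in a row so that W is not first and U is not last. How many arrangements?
By inclusion-exclusion: 7! - 2×(7-1)! + (7-2)! = 5040 - 1440 + 120 = 3720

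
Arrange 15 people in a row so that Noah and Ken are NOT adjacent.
Total - adjacent = 15! - (15-1)!×2 = 1307674368000 - 174356582400 = 1133317785600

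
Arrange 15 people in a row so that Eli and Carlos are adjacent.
Treat as block: (15-1)! × 2! = 87178291200 × 2 = 174356582400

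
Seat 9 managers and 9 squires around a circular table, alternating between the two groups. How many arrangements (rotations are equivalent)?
Fix one of the managers: (9-1)! ways for the remaining managers, × 9! ways for the squires = 40320 × 362880 = 14631321600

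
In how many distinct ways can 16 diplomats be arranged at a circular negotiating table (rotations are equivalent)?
Circular: fix one position, arrange the rest. (16-1)! = 1307674368000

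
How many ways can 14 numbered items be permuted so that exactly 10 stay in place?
Choose the 10 fixed points C(14,10) = 1001, derange the rest: !4 = Σ_{j=0}^{4} (-1)^j·4!/j! = 24 - 24 + 12 - 4 + 1 = 9. Product = 1001 × 9 = 9009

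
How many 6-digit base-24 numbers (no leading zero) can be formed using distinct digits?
First digit: 23 choices (nonzero). Then descending: 23 × 23 × 22 × 21 × 20 × 19 = 92871240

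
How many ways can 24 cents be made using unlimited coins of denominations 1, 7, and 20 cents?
Coefficient of x^24 in 1/(1-x^1) · 1/(1-x^7) · 1/(1-x^20). Case on j = number of 20-cent coins (j = 0..1); remainder r = 24 - 20j is made from {1,7} in ⌊r/7⌋+1 ways. r = 24, 4 → 4 + 1 = 5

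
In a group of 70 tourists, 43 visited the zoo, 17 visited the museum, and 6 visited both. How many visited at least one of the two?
|A∪B| = |A| + |B| - |A∩B| = 43 + 17 - 6 = 54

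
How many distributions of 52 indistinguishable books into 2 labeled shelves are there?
C(52+2-1, 2-1) = C(53, 1) = 53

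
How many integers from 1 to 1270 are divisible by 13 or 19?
⌊1270/13⌋ + ⌊1270/19⌋ - ⌊1270/247⌋ = 97 + 66 - 5 = 158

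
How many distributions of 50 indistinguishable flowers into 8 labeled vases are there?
C(50+8-1, 8-1) = C(57, 7) = 264385836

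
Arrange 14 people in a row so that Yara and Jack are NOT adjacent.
Total - adjacent = 14! - (14-1)!×2 = 87178291200 - 12454041600 = 74724249600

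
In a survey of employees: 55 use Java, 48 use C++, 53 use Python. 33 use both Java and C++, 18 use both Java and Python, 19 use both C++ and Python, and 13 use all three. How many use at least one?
|A∪B∪C| = 55+48+53-33-18-19+13 = 99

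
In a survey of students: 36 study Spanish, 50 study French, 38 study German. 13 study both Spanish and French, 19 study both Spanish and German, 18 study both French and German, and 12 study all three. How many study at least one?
|A∪B∪C| = 36+50+38-13-19-18+12 = 86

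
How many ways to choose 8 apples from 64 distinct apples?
C(64,8) = 64!/(8!×56!) = 4426165368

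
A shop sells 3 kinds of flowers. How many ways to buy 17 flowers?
C(17+3-1, 3-1) = C(19, 2) = 171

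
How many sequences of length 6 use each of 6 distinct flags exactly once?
6! = 720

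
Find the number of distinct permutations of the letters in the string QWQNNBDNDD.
10! / (3! × 3! × 1! × 1! × 2!) = 50400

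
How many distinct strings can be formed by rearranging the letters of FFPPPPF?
7! / (3! × 4!) = 35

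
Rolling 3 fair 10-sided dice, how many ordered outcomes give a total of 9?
Coefficient of x^9 in (x + x² + ... + x^10)^3. By inclusion-exclusion on dice exceeding 10: Σ_j (-1)^j C(3,j)·C(9-1-10j, 2) = C(3,0)·C(8,2) = 1·28 = 28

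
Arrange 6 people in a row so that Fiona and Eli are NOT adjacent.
Total - adjacent = 6! - (6-1)!×2 = 720 - 240 = 480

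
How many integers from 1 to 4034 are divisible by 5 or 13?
⌊4034/5⌋ + ⌊4034/13⌋ - ⌊4034/65⌋ = 806 + 310 - 62 = 1054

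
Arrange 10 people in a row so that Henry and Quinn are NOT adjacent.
Total - adjacent = 10! - (10-1)!×2 = 3628800 - 725760 = 2903040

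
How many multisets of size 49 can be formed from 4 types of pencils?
C(49+4-1, 4-1) = C(52, 3) = 22100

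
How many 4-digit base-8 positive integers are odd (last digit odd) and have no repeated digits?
Last∈{1,3,5,7}. Last=0: 0. Last nonzero: 4×6×P(6,2) = 720. Total = 720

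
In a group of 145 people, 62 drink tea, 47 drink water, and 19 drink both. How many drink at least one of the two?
|A∪B| = |A| + |B| - |A∩B| = 62 + 47 - 19 = 90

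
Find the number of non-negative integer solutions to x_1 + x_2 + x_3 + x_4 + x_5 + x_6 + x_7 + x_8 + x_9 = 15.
C(15+9-1, 9-1) = C(23, 8) = 490314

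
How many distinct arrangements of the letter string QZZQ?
4! / (2! × 2!) = 6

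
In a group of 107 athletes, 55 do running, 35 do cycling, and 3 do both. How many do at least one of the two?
|A∪B| = |A| + |B| - |A∩B| = 55 + 35 - 3 = 87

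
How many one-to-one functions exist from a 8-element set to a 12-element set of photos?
P(12,8) = 12!/(12-8)! = 19958400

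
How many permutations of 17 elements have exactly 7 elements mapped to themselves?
Choose the 7 fixed points C(17,7) = 19448, derange the rest: !10 = Σ_{j=0}^{10} (-1)^j·10!/j! = 3628800 - 3628800 + 1814400 - 604800 + 151200 - 30240 + 5040 - 720 + 90 - 10 + 1 = 1334961. Product = 19448 × 1334961 = 25962321528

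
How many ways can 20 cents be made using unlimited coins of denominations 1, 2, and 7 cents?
Coefficient of x^20 in 1/(1-x^1) · 1/(1-x^2) · 1/(1-x^7). Case on j = number of 7-cent coins (j = 0..2); remainder r = 20 - 7j is made from {1,2} in ⌊r/2⌋+1 ways. r = 20, 13, 6 → 11 + 7 + 4 = 22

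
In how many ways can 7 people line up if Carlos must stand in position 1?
Fix one position: (7-1)! = 720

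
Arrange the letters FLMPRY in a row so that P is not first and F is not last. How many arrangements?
By inclusion-exclusion: 6! - 2×(6-1)! + (6-2)! = 720 - 240 + 24 = 504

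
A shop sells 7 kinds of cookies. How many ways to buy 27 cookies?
C(27+7-1, 7-1) = C(33, 6) = 1107568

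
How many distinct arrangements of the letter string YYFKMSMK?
8! / (1! × 1! × 2! × 2! × 2!) = 5040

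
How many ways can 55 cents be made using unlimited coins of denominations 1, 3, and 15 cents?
Coefficient of x^55 in 1/(1-x^1) · 1/(1-x^3) · 1/(1-x^15). Case on j = number of 15-cent coins (j = 0..3); remainder r = 55 - 15j is made from {1,3} in ⌊r/3⌋+1 ways. r = 55, 40, 25, 10 → 19 + 14 + 9 + 4 = 46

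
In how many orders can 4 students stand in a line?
4! = 24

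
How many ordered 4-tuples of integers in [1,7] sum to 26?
Coefficient of x^26 in (x + x² + ... + x^7)^4. By inclusion-exclusion on dice exceeding 7: Σ_j (-1)^j C(4,j)·C(26-1-7j, 3) = C(4,0)·C(25,3) - C(4,1)·C(18,3) + C(4,2)·C(11,3) - C(4,3)·C(4,3) = 1·2300 - 4·816 + 6·165 - 4·4 = 10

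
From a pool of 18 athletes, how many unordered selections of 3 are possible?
C(18,3) = 18!/(3!×15!) = 816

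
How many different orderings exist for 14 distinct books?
14! = 87178291200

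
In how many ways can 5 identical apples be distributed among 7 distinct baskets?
C(5+7-1, 7-1) = C(11, 6) = 462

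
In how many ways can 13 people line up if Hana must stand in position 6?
Fix one position: (13-1)! = 479001600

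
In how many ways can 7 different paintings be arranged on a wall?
7! = 5040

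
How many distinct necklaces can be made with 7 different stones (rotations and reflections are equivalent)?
(7-1)!/2 = 720/2 = 360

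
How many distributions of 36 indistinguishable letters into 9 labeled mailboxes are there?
C(36+9-1, 9-1) = C(44, 8) = 177232627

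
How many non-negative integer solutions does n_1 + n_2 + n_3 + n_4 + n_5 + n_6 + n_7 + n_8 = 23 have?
C(23+8-1, 8-1) = C(30, 7) = 2035800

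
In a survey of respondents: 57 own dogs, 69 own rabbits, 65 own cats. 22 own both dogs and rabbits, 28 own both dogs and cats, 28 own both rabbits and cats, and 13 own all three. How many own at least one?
|A∪B∪C| = 57+69+65-22-28-28+13 = 126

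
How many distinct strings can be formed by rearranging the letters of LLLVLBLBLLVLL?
13! / (2! × 9! × 2!) = 4290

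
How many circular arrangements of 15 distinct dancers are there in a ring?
Circular: fix one position, arrange the rest. (15-1)! = 87178291200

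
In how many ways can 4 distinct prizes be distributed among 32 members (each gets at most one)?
P(32,4) = 32!/(32-4)! = 863040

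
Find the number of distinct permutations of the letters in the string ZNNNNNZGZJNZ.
12! / (6! × 1! × 1! × 4!) = 27720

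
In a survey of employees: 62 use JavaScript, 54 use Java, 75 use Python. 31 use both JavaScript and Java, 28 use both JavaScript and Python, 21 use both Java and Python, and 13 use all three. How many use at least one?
|A∪B∪C| = 62+54+75-31-28-21+13 = 124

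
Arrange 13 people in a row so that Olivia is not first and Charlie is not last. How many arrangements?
By inclusion-exclusion: 13! - 2×(13-1)! + (13-2)! = 6227020800 - 958003200 + 39916800 = 5308934400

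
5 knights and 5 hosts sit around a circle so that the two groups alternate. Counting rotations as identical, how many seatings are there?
Fix one of the knights: (5-1)! ways for the remaining knights, × 5! ways for the hosts = 24 × 120 = 2880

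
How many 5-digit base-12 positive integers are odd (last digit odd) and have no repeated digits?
Last∈{1,3,5,7,9,11}. Last=0: 0. Last nonzero: 6×10×P(10,3) = 43200. Total = 43200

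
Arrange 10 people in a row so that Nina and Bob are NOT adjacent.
Total - adjacent = 10! - (10-1)!×2 = 3628800 - 725760 = 2903040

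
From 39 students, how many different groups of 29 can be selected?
C(39,29) = 39!/(29!×10!) = 635745396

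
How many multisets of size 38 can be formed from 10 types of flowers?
C(38+10-1, 10-1) = C(47, 9) = 1362649145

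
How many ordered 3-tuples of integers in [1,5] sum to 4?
Coefficient of x^4 in (x + x² + ... + x^5)^3. By inclusion-exclusion on dice exceeding 5: Σ_j (-1)^j C(3,j)·C(4-1-5j, 2) = C(3,0)·C(3,2) = 1·3 = 3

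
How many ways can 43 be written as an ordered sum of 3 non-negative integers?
C(43+3-1, 3-1) = C(45, 2) = 990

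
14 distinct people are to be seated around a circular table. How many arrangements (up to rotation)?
Circular: fix one position, arrange the rest. (14-1)! = 6227020800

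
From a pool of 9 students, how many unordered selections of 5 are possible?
C(9,5) = 9!/(5!×4!) = 126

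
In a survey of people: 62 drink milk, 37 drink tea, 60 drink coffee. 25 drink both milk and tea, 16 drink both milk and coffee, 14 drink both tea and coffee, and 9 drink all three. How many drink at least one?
|A∪B∪C| = 62+37+60-25-16-14+9 = 113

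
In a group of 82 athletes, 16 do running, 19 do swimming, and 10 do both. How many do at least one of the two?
|A∪B| = |A| + |B| - |A∩B| = 16 + 19 - 10 = 25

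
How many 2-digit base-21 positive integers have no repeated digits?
First digit: 20 choices (nonzero). Then descending: 20 × 20 = 400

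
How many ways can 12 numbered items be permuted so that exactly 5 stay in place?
Choose the 5 fixed points C(12,5) = 792, derange the rest: !7 = Σ_{j=0}^{7} (-1)^j·7!/j! = 5040 - 5040 + 2520 - 840 + 210 - 42 + 7 - 1 = 1854. Product = 792 × 1854 = 1468368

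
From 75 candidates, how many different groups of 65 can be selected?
C(75,65) = 75!/(65!×10!) = 828931106355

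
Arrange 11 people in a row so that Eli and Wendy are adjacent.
Treat as block: (11-1)! × 2! = 3628800 × 2 = 7257600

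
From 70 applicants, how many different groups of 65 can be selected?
C(70,65) = 70!/(65!×5!) = 12103014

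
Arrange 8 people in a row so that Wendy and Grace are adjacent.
Treat as block: (8-1)! × 2! = 5040 × 2 = 10080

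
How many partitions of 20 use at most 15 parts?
By conjugation, equals partitions of 20 into parts ≤ 15. Let r_j(i) = number of partitions of i into parts ≤ j, for i = 0..20. r_1(i) = 1 for all i; r_j(i) = r_{j-1}(i) + r_j(i-j). Rows j = 2..15: ≤2: 1 1 2 2 3 3 4 4 5 5 6 6 7 7 8 8 9 9 10 10 11; ≤3: 1 1 2 3 4 5 7 8 10 12 14 16 19 21 24 27 30 33 37 40 44; ≤4: 1 1 2 3 5 6 9 11 15 18 23 27 34 39 47 54 64 72 84 94 108; ≤5: 1 1 2 3 5 7 10 13 18 23 30 37 47 57 70 84 101 119 141 164 192; ≤6: 1 1 2 3 5 7 11 14 20 26 35 44 58 71 90 110 136 163 199 235 282; ≤7: 1 1 2 3 5 7 11 15 21 28 38 49 65 82 105 131 164 201 248 300 364; ≤8: 1 1 2 3 5 7 11 15 22 29 40 52 70 89 116 146 186 230 288 352 434; ≤9: 1 1 2 3 5 7 11 15 22 30 41 54 73 94 123 157 201 252 318 393 488; ≤10: 1 1 2 3 5 7 11 15 22 30 42 55 75 97 128 164 212 267 340 423 530; ≤11: 1 1 2 3 5 7 11 15 22 30 42 56 76 99 131 169 219 278 355 445 560; ≤12: 1 1 2 3 5 7 11 15 22 30 42 56 77 100 133 172 224 285 366 460 582; ≤13: 1 1 2 3 5 7 11 15 22 30 42 56 77 101 134 174 227 290 373 471 597; ≤14: 1 1 2 3 5 7 11 15 22 30 42 56 77 101 135 175 229 293 378 478 608; ≤15: 1 1 2 3 5 7 11 15 22 30 42 56 77 101 135 176 230 295 381 483 615. r_15(20) = 615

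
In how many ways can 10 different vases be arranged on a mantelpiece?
10! = 3628800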